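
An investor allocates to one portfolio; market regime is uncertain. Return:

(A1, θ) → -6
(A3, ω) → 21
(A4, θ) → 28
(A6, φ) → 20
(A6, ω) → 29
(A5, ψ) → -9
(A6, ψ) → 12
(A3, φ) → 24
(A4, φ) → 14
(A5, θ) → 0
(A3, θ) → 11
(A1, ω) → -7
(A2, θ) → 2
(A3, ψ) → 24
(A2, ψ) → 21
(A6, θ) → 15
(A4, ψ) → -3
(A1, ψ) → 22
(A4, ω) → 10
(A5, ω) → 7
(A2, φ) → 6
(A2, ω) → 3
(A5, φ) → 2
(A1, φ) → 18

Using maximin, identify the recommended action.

Row minima: A1=-7, A2=2, A3=11, A4=-3, A5=-9, A6=12
Best worst-case = 12 → A6.

A6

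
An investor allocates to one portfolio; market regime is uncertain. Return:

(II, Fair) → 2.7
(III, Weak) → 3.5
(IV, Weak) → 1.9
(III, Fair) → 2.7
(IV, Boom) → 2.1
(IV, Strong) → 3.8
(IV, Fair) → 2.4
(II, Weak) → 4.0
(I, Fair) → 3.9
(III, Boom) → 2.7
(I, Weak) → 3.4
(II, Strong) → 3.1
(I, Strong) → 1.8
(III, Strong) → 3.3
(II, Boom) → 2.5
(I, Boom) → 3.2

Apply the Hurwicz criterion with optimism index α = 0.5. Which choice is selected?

I: 0.5·3.9 + 0.5·1.8 = 2.85
II: 0.5·4.0 + 0.5·2.5 = 3.25
III: 0.5·3.5 + 0.5·2.7 = 3.1
IV: 0.5·3.8 + 0.5·1.9 = 2.85
Highest Hurwicz score = 3.25 → II.

II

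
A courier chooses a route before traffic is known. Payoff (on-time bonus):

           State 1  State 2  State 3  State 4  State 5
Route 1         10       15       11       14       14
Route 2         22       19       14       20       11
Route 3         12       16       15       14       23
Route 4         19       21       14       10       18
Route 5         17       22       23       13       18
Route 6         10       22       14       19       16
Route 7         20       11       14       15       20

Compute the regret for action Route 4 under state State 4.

10

Best payoff under State 4 is 20.
Regret = 20 − 10 = 10.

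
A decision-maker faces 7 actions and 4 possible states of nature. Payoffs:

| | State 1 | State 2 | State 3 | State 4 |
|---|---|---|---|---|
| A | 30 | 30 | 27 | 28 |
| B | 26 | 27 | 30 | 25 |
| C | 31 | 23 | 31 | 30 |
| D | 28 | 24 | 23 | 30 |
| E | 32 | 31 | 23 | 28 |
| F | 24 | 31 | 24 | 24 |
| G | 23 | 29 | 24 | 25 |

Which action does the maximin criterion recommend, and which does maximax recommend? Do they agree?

Row minima: A=27, B=25, C=23, D=23, E=23, F=24, G=23
Best worst-case = 27 → A.
Row maxima: A=30, B=30, C=31, D=30, E=32, F=31, G=29
Best best-case = 32 → E.

maximin → A; maximax → E (disagree)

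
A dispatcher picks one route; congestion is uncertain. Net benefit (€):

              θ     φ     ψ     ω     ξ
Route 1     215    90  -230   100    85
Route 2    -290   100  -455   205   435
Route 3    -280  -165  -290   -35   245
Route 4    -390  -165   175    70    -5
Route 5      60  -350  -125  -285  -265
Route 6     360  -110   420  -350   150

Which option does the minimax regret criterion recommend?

Column bests: θ=360, φ=100, ψ=420, ω=205, ξ=435.
Route 1 regrets: 145, 10, 650, 105, 350 → max 650
Route 2 regrets: 650, 0, 875, 0, 0 → max 875
Route 3 regrets: 640, 265, 710, 240, 190 → max 710
Route 4 regrets: 750, 265, 245, 135, 440 → max 750
Route 5 regrets: 300, 450, 545, 490, 700 → max 700
Route 6 regrets: 0, 210, 0, 555, 285 → max 555
Smallest max regret = 555 → Route 6.

Route 6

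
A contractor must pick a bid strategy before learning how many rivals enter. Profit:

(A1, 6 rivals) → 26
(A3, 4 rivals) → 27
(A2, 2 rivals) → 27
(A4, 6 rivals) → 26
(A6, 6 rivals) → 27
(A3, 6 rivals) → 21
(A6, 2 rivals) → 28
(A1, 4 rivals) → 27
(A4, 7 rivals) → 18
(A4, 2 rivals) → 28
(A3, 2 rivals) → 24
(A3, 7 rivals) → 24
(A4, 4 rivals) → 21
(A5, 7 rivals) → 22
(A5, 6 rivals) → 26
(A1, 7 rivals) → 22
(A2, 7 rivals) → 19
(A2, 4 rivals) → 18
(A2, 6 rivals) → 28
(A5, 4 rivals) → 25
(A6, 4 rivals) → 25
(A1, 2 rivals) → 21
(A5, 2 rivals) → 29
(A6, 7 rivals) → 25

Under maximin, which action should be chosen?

Row minima: A1=21, A2=18, A3=21, A4=18, A5=22, A6=25
Best worst-case = 25 → A6.

A6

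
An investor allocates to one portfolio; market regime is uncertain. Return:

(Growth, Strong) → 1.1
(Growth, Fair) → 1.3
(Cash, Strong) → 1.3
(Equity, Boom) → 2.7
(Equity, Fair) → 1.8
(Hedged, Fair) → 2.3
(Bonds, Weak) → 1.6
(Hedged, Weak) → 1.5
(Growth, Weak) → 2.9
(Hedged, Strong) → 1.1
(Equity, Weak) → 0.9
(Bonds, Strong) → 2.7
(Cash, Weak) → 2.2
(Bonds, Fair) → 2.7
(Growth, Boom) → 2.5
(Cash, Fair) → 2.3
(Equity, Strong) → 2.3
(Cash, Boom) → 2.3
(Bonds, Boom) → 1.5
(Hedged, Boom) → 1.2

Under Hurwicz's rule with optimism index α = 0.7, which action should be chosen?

Equity: 0.7·2.7 + 0.3·0.9 = 2.16
Hedged: 0.7·2.3 + 0.3·1.1 = 1.94
Bonds: 0.7·2.7 + 0.3·1.5 = 2.34
Growth: 0.7·2.9 + 0.3·1.1 = 2.36
Cash: 0.7·2.3 + 0.3·1.3 = 2
Highest Hurwicz score = 2.36 → Growth.

Growth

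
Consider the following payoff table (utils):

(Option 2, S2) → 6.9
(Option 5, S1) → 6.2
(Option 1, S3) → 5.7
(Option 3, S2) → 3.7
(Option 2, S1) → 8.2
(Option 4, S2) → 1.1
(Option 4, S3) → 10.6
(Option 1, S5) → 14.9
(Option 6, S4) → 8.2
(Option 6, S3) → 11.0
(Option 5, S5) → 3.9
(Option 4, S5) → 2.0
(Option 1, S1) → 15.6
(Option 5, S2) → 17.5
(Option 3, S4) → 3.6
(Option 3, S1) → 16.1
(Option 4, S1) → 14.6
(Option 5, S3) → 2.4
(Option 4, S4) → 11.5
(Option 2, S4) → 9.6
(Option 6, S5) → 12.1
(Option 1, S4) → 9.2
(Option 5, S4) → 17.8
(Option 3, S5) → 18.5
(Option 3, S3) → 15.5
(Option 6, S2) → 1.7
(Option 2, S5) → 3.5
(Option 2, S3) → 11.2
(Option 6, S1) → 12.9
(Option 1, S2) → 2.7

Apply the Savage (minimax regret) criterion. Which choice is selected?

Column bests: S1=16.1, S2=17.5, S3=15.5, S4=17.8, S5=18.5.
Option 1 regrets: 0.5, 14.8, 9.8, 8.6, 3.6 → max 14.8
Option 2 regrets: 7.9, 10.6, 4.3, 8.2, 15.0 → max 15.0
Option 3 regrets: 0.0, 13.8, 0.0, 14.2, 0.0 → max 14.2
Option 4 regrets: 1.5, 16.4, 4.9, 6.3, 16.5 → max 16.5
Option 5 regrets: 9.9, 0.0, 13.1, 0.0, 14.6 → max 14.6
Option 6 regrets: 3.2, 15.8, 4.5, 9.6, 6.4 → max 15.8
Smallest max regret = 14.2 → Option 3.

Option 3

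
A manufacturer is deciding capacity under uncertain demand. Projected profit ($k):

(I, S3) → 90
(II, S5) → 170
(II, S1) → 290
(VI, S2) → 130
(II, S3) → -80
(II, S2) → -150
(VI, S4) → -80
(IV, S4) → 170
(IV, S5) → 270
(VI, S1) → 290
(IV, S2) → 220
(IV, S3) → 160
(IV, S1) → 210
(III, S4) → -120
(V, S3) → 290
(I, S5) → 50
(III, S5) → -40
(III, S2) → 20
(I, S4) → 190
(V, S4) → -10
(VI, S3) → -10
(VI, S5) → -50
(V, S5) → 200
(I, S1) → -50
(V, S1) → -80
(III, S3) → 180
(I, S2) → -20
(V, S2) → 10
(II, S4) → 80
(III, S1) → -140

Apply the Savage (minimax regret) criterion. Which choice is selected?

Column bests: S1=290, S2=220, S3=290, S4=190, S5=270.
I regrets: 340, 240, 200, 0, 220 → max 340
II regrets: 0, 370, 370, 110, 100 → max 370
III regrets: 430, 200, 110, 310, 310 → max 430
IV regrets: 80, 0, 130, 20, 0 → max 130
V regrets: 370, 210, 0, 200, 70 → max 370
VI regrets: 0, 90, 300, 270, 320 → max 320
Smallest max regret = 130 → IV.

IV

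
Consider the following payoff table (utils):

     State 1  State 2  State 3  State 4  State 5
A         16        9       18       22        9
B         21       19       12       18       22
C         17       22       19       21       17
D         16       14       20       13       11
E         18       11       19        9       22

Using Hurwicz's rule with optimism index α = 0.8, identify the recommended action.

C

A: 0.8·22 + 0.2·9 = 19.4
B: 0.8·22 + 0.2·12 = 20
C: 0.8·22 + 0.2·17 = 21
D: 0.8·20 + 0.2·11 = 18.2
E: 0.8·22 + 0.2·9 = 19.4
Highest Hurwicz score = 21 → C.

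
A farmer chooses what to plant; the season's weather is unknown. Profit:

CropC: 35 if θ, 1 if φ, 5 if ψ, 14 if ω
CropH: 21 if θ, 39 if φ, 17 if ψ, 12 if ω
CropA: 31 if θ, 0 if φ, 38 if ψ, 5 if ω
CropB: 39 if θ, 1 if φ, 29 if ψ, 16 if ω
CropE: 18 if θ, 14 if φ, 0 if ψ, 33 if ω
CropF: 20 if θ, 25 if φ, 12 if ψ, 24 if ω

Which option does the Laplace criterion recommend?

CropH

Row averages: CropC=13.75, CropH=22.25, CropA=18.5, CropB=21.25, CropE=16.25, CropF=20.25
Highest average = 22.25 → CropH.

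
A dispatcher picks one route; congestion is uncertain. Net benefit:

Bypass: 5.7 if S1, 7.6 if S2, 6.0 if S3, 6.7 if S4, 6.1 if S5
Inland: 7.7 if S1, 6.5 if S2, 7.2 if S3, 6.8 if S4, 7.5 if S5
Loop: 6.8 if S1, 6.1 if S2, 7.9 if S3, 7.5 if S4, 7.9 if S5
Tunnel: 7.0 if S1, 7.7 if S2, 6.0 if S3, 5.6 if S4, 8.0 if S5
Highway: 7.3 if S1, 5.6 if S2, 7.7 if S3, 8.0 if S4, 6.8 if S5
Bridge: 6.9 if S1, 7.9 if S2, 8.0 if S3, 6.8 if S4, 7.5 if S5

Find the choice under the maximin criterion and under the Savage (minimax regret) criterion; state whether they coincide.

Row minima: Bypass=5.7, Inland=6.5, Loop=6.1, Tunnel=5.6, Highway=5.6, Bridge=6.8
Best worst-case = 6.8 → Bridge.
Column bests: S1=7.7, S2=7.9, S3=8.0, S4=8.0, S5=8.0.
Bypass regrets: 2.0, 0.3, 2.0, 1.3, 1.9 → max 2.0
Inland regrets: 0.0, 1.4, 0.8, 1.2, 0.5 → max 1.4
Loop regrets: 0.9, 1.8, 0.1, 0.5, 0.1 → max 1.8
Tunnel regrets: 0.7, 0.2, 2.0, 2.4, 0.0 → max 2.4
Highway regrets: 0.4, 2.3, 0.3, 0.0, 1.2 → max 2.3
Bridge regrets: 0.8, 0.0, 0.0, 1.2, 0.5 → max 1.2
Smallest max regret = 1.2 → Bridge.

maximin → Bridge; minimax regret → Bridge (agree)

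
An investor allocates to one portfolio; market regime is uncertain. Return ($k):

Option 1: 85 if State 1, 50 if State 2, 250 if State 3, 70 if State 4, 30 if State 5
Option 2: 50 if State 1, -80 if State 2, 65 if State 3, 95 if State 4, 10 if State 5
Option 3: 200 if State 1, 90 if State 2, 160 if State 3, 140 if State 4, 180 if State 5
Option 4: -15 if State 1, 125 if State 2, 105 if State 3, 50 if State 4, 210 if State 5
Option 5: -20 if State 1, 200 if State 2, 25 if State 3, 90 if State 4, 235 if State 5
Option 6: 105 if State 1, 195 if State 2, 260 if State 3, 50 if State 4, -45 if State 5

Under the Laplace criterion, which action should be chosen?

Row averages: Option 1=97, Option 2=28, Option 3=154, Option 4=95, Option 5=106, Option 6=113
Highest average = 154 → Option 3.

Option 3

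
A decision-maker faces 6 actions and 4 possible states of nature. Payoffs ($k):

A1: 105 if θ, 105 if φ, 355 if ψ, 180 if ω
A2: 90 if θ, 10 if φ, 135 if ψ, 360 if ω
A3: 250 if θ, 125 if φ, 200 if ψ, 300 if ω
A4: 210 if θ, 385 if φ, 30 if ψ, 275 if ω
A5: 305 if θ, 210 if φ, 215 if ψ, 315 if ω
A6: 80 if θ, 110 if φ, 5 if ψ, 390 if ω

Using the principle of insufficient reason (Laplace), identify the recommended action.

Row averages: A1=186.25, A2=148.75, A3=218.75, A4=225, A5=261.25, A6=146.25
Highest average = 261.25 → A5.

A5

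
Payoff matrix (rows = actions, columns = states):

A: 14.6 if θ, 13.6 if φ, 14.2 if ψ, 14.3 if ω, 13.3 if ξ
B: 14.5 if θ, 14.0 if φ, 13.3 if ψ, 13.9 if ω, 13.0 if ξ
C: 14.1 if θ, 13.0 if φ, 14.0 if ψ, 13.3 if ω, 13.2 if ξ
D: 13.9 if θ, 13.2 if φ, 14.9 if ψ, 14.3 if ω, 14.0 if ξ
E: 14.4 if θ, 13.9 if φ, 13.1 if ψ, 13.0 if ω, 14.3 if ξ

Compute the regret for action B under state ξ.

1.3

Best payoff under ξ is 14.3.
Regret = 14.3 − 13.0 = 1.3.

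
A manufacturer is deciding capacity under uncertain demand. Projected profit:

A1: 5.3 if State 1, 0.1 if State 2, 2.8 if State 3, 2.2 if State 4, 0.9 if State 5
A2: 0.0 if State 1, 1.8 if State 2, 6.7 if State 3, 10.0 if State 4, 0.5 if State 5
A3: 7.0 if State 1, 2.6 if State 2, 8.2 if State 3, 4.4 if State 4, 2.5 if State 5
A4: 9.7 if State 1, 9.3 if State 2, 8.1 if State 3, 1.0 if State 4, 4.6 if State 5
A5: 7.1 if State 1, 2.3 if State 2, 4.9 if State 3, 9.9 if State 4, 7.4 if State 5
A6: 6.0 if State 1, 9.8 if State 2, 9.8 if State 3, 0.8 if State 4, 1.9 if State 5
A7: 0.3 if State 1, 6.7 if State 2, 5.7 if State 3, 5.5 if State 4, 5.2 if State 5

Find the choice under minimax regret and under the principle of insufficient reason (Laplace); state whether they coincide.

minimax regret → A3; laplace → A4 (disagree)

Column bests: State 1=9.7, State 2=9.8, State 3=9.8, State 4=10.0, State 5=7.4.
A1 regrets: 4.4, 9.7, 7.0, 7.8, 6.5 → max 9.7
A2 regrets: 9.7, 8.0, 3.1, 0.0, 6.9 → max 9.7
A3 regrets: 2.7, 7.2, 1.6, 5.6, 4.9 → max 7.2
A4 regrets: 0.0, 0.5, 1.7, 9.0, 2.8 → max 9.0
A5 regrets: 2.6, 7.5, 4.9, 0.1, 0.0 → max 7.5
A6 regrets: 3.7, 0.0, 0.0, 9.2, 5.5 → max 9.2
A7 regrets: 9.4, 3.1, 4.1, 4.5, 2.2 → max 9.4
Smallest max regret = 7.2 → A3.
Row averages: A1=2.26, A2=3.8, A3=4.94, A4=6.54, A5=6.32, A6=5.66, A7=4.68
Highest average = 6.54 → A4.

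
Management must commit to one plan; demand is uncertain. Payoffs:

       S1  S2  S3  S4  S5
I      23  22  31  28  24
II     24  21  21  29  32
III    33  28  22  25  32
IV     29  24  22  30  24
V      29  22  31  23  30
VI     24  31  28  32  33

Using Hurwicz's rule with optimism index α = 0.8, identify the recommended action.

VI

I: 0.8·31 + 0.2·22 = 29.2
II: 0.8·32 + 0.2·21 = 29.8
III: 0.8·33 + 0.2·22 = 30.8
IV: 0.8·30 + 0.2·22 = 28.4
V: 0.8·31 + 0.2·22 = 29.2
VI: 0.8·33 + 0.2·24 = 31.2
Highest Hurwicz score = 31.2 → VI.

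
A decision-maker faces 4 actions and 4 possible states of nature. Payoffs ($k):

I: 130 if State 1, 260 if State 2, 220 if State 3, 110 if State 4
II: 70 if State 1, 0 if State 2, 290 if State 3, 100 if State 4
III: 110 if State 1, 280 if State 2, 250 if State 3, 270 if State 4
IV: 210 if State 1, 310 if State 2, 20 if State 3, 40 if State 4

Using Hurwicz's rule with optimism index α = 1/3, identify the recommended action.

I: 1/3·260 + 2/3·110 = 160
II: 1/3·290 + 2/3·0 = 290/3
III: 1/3·280 + 2/3·110 = 500/3
IV: 1/3·310 + 2/3·20 = 350/3
Highest Hurwicz score = 500/3 → III.

III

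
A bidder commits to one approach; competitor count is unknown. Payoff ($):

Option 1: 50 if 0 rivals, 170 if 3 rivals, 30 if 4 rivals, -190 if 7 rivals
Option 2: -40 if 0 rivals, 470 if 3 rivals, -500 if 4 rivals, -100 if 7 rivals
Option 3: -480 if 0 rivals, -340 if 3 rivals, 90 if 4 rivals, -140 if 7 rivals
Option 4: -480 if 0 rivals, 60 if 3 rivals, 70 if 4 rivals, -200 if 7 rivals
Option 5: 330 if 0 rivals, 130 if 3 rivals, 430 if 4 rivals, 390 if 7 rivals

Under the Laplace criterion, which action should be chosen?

Option 5

Row averages: Option 1=15, Option 2=-42.5, Option 3=-217.5, Option 4=-137.5, Option 5=320
Highest average = 320 → Option 5.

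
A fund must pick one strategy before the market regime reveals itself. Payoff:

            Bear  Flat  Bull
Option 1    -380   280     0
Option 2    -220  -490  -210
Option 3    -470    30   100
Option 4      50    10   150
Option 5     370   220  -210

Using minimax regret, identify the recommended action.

Option 4

Column bests: Bear=370, Flat=280, Bull=150.
Option 1 regrets: 750, 0, 150 → max 750
Option 2 regrets: 590, 770, 360 → max 770
Option 3 regrets: 840, 250, 50 → max 840
Option 4 regrets: 320, 270, 0 → max 320
Option 5 regrets: 0, 60, 360 → max 360
Smallest max regret = 320 → Option 4.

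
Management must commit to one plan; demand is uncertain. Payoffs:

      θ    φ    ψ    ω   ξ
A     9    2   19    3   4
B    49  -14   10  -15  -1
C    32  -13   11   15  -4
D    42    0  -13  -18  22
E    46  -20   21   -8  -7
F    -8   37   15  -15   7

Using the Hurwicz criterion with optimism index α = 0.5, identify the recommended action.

B

A: 0.5·19 + 0.5·2 = 10.5
B: 0.5·49 + 0.5·(-15) = 17
C: 0.5·32 + 0.5·(-13) = 9.5
D: 0.5·42 + 0.5·(-18) = 12
E: 0.5·46 + 0.5·(-20) = 13
F: 0.5·37 + 0.5·(-15) = 11
Highest Hurwicz score = 17 → B.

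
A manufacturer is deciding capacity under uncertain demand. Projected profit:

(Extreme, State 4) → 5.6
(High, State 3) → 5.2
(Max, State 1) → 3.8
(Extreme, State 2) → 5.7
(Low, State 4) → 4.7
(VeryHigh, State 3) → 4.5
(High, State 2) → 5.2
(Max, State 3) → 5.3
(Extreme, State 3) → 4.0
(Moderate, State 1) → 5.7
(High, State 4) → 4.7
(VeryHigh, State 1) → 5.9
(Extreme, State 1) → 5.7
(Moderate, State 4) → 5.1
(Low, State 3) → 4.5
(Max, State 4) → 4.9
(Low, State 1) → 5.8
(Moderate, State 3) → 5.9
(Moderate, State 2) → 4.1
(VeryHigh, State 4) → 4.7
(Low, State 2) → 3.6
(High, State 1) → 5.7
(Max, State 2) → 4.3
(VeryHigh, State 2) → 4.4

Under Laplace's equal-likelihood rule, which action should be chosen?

Row averages: Low=4.65, Moderate=5.2, High=5.2, VeryHigh=4.875, Extreme=5.25, Max=4.575
Highest average = 5.25 → Extreme.

Extreme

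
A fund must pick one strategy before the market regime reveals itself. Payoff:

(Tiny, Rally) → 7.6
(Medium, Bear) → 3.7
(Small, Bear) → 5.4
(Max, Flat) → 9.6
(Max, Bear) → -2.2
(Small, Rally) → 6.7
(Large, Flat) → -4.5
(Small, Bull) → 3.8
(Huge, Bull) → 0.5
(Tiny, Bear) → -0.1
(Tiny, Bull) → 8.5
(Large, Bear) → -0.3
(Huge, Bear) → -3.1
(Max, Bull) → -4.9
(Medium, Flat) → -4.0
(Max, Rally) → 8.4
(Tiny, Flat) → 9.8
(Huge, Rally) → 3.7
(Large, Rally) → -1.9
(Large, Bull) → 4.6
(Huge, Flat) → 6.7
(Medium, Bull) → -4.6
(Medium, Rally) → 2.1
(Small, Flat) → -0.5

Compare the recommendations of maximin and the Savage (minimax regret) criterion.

maximin → Tiny; minimax regret → Tiny (agree)

Row minima: Tiny=-0.1, Small=-0.5, Medium=-4.6, Large=-4.5, Huge=-3.1, Max=-4.9
Best worst-case = -0.1 → Tiny.
Column bests: Bear=5.4, Flat=9.8, Bull=8.5, Rally=8.4.
Tiny regrets: 5.5, 0.0, 0.0, 0.8 → max 5.5
Small regrets: 0.0, 10.3, 4.7, 1.7 → max 10.3
Medium regrets: 1.7, 13.8, 13.1, 6.3 → max 13.8
Large regrets: 5.7, 14.3, 3.9, 10.3 → max 14.3
Huge regrets: 8.5, 3.1, 8.0, 4.7 → max 8.5
Max regrets: 7.6, 0.2, 13.4, 0.0 → max 13.4
Smallest max regret = 5.5 → Tiny.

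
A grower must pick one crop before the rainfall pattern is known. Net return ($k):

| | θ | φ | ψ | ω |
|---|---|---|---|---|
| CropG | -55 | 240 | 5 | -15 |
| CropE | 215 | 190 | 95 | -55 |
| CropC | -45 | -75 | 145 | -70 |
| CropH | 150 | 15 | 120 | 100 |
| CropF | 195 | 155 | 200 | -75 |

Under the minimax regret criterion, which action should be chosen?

CropE

Column bests: θ=215, φ=240, ψ=200, ω=100.
CropG regrets: 270, 0, 195, 115 → max 270
CropE regrets: 0, 50, 105, 155 → max 155
CropC regrets: 260, 315, 55, 170 → max 315
CropH regrets: 65, 225, 80, 0 → max 225
CropF regrets: 20, 85, 0, 175 → max 175
Smallest max regret = 155 → CropE.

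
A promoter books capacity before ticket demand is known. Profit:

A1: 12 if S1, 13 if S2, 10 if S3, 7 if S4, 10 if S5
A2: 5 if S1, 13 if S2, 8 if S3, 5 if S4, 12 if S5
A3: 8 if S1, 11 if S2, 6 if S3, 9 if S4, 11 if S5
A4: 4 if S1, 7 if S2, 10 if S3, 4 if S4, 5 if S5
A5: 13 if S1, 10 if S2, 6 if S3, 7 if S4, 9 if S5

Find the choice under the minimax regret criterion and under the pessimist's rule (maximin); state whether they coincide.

minimax regret → A1; maximin → A1 (agree)

Column bests: S1=13, S2=13, S3=10, S4=9, S5=12.
A1 regrets: 1, 0, 0, 2, 2 → max 2
A2 regrets: 8, 0, 2, 4, 0 → max 8
A3 regrets: 5, 2, 4, 0, 1 → max 5
A4 regrets: 9, 6, 0, 5, 7 → max 9
A5 regrets: 0, 3, 4, 2, 3 → max 4
Smallest max regret = 2 → A1.
Row minima: A1=7, A2=5, A3=6, A4=4, A5=6
Best worst-case = 7 → A1.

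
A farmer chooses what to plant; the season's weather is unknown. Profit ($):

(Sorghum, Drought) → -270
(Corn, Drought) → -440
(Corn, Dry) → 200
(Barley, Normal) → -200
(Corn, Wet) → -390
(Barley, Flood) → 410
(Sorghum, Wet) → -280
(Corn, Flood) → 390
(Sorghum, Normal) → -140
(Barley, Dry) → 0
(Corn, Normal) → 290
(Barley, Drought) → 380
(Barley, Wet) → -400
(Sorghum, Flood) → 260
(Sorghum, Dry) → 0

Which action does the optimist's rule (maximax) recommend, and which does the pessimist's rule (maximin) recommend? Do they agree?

maximax → Barley; maximin → Sorghum (disagree)

Row maxima: Corn=390, Sorghum=260, Barley=410
Best best-case = 410 → Barley.
Row minima: Corn=-440, Sorghum=-280, Barley=-400
Best worst-case = -280 → Sorghum.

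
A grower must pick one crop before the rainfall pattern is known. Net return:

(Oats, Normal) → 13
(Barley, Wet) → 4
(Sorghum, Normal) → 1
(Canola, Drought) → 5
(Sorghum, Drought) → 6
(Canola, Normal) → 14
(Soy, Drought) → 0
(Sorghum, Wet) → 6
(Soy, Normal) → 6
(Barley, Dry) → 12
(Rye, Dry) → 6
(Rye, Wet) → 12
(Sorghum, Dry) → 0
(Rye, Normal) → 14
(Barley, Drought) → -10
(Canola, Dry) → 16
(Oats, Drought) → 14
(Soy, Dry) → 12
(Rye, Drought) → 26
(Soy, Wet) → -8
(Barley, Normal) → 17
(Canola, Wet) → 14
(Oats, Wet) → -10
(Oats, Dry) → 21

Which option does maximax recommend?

Row maxima: Barley=17, Rye=26, Sorghum=6, Oats=21, Canola=16, Soy=12
Best best-case = 26 → Rye.

Rye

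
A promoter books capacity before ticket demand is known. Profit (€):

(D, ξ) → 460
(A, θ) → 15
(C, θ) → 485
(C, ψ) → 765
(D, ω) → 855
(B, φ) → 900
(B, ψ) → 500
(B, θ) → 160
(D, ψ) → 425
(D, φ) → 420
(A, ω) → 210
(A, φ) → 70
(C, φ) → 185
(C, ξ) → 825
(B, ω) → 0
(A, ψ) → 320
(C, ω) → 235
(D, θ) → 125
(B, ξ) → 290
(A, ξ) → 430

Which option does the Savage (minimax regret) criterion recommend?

Column bests: θ=485, φ=900, ψ=765, ω=855, ξ=825.
A regrets: 470, 830, 445, 645, 395 → max 830
B regrets: 325, 0, 265, 855, 535 → max 855
C regrets: 0, 715, 0, 620, 0 → max 715
D regrets: 360, 480, 340, 0, 365 → max 480
Smallest max regret = 480 → D.

D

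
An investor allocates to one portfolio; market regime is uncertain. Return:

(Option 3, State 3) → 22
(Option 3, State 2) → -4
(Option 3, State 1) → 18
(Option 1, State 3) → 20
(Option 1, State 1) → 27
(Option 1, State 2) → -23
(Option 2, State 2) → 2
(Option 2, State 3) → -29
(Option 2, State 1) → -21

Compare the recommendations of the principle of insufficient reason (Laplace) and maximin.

Row averages: Option 1=8, Option 2=-16, Option 3=12
Highest average = 12 → Option 3.
Row minima: Option 1=-23, Option 2=-29, Option 3=-4
Best worst-case = -4 → Option 3.

laplace → Option 3; maximin → Option 3 (agree)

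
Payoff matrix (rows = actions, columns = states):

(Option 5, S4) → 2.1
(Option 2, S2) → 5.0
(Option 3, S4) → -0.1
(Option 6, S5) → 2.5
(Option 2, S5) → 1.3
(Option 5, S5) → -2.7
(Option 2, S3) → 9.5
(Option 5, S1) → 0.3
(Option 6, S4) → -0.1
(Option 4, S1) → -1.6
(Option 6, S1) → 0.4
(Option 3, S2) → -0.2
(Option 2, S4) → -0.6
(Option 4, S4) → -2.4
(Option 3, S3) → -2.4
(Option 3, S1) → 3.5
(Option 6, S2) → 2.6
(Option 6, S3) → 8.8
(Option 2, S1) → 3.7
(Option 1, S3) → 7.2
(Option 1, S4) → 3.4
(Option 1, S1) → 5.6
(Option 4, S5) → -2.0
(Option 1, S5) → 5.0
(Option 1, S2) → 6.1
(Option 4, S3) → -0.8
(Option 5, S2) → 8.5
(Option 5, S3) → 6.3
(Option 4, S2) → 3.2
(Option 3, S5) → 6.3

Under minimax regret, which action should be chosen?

Column bests: S1=5.6, S2=8.5, S3=9.5, S4=3.4, S5=6.3.
Option 1 regrets: 0.0, 2.4, 2.3, 0.0, 1.3 → max 2.4
Option 2 regrets: 1.9, 3.5, 0.0, 4.0, 5.0 → max 5.0
Option 3 regrets: 2.1, 8.7, 11.9, 3.5, 0.0 → max 11.9
Option 4 regrets: 7.2, 5.3, 10.3, 5.8, 8.3 → max 10.3
Option 5 regrets: 5.3, 0.0, 3.2, 1.3, 9.0 → max 9.0
Option 6 regrets: 5.2, 5.9, 0.7, 3.5, 3.8 → max 5.9
Smallest max regret = 2.4 → Option 1.

Option 1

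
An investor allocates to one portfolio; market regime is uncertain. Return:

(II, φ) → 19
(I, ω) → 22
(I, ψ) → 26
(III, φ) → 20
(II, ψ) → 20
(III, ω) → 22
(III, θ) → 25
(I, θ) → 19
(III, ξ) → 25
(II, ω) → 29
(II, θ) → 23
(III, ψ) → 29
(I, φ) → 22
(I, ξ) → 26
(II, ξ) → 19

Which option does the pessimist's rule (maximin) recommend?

Row minima: I=19, II=19, III=20
Best worst-case = 20 → III.

III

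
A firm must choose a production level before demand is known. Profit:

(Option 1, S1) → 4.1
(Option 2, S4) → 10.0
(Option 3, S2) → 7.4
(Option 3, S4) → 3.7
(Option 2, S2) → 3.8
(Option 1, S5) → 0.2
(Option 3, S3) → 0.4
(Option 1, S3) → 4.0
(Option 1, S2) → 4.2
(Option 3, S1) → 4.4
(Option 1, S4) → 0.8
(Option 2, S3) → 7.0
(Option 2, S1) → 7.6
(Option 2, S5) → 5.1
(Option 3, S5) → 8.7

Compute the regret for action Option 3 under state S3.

6.6

Best payoff under S3 is 7.0.
Regret = 7.0 − 0.4 = 6.6.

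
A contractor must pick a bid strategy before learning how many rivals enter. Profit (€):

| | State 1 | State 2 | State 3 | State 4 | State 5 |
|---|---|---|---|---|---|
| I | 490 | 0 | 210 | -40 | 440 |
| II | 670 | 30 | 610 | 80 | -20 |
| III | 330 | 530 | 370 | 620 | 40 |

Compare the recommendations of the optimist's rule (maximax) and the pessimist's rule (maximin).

Row maxima: I=490, II=670, III=620
Best best-case = 670 → II.
Row minima: I=-40, II=-20, III=40
Best worst-case = 40 → III.

maximax → II; maximin → III (disagree)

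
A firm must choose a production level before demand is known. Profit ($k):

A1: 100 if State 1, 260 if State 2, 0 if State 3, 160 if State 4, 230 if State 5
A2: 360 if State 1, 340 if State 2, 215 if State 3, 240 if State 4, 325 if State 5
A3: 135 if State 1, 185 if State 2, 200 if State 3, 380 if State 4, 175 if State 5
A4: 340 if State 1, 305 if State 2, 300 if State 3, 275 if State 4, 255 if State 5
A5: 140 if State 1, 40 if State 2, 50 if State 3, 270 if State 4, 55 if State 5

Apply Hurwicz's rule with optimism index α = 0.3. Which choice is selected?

A4

A1: 0.3·260 + 0.7·0 = 78
A2: 0.3·360 + 0.7·215 = 258.5
A3: 0.3·380 + 0.7·135 = 208.5
A4: 0.3·340 + 0.7·255 = 280.5
A5: 0.3·270 + 0.7·40 = 109
Highest Hurwicz score = 280.5 → A4.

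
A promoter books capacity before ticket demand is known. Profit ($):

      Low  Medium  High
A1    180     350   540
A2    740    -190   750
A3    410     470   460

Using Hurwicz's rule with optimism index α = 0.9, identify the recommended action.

A2

A1: 0.9·540 + 0.1·180 = 504
A2: 0.9·750 + 0.1·(-190) = 656
A3: 0.9·470 + 0.1·410 = 464
Highest Hurwicz score = 656 → A2.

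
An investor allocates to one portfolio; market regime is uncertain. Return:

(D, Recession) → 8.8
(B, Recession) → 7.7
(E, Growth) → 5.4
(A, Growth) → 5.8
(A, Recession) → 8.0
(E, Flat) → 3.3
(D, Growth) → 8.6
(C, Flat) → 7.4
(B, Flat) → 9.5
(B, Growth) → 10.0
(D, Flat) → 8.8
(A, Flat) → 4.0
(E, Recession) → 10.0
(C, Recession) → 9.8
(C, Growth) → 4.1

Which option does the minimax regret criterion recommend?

D

Column bests: Recession=10.0, Flat=9.5, Growth=10.0.
A regrets: 2.0, 5.5, 4.2 → max 5.5
B regrets: 2.3, 0.0, 0.0 → max 2.3
C regrets: 0.2, 2.1, 5.9 → max 5.9
D regrets: 1.2, 0.7, 1.4 → max 1.4
E regrets: 0.0, 6.2, 4.6 → max 6.2
Smallest max regret = 1.4 → D.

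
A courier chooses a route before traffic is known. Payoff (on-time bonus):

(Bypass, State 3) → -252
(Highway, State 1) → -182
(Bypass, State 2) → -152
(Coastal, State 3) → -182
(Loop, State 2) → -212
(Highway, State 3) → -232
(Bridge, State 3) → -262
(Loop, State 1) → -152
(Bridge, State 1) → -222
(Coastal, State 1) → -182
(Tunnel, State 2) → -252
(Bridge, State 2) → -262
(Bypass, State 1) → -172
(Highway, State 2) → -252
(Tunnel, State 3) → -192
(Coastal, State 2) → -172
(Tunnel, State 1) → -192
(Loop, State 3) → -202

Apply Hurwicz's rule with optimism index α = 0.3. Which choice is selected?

Coastal: 0.3·(-172) + 0.7·(-182) = -179
Tunnel: 0.3·(-192) + 0.7·(-252) = -234
Highway: 0.3·(-182) + 0.7·(-252) = -231
Bridge: 0.3·(-222) + 0.7·(-262) = -250
Loop: 0.3·(-152) + 0.7·(-212) = -194
Bypass: 0.3·(-152) + 0.7·(-252) = -222
Highest Hurwicz score = -179 → Coastal.

Coastal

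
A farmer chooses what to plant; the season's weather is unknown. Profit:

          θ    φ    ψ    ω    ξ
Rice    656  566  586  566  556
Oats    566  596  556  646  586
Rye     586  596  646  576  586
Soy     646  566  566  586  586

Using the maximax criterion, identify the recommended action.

Row maxima: Rice=656, Oats=646, Rye=646, Soy=646
Best best-case = 656 → Rice.

Rice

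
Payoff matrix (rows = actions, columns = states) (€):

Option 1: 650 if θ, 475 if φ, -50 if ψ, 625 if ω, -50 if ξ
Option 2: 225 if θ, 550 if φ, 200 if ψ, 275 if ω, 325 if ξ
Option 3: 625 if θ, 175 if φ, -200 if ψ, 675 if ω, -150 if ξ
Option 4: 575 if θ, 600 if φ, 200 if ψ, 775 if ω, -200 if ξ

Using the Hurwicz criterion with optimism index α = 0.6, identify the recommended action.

Option 1: 0.6·650 + 0.4·(-50) = 370
Option 2: 0.6·550 + 0.4·200 = 410
Option 3: 0.6·675 + 0.4·(-200) = 325
Option 4: 0.6·775 + 0.4·(-200) = 385
Highest Hurwicz score = 410 → Option 2.

Option 2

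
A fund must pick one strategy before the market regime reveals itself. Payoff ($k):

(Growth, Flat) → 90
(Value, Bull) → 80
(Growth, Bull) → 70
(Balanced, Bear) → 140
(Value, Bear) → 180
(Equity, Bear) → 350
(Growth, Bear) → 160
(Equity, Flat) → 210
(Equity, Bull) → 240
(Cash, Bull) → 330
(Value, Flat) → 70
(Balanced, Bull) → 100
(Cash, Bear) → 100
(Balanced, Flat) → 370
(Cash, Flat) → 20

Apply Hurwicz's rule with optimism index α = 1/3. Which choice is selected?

Value: 1/3·180 + 2/3·70 = 320/3
Equity: 1/3·350 + 2/3·210 = 770/3
Cash: 1/3·330 + 2/3·20 = 370/3
Balanced: 1/3·370 + 2/3·100 = 190
Growth: 1/3·160 + 2/3·70 = 100
Highest Hurwicz score = 770/3 → Equity.

Equity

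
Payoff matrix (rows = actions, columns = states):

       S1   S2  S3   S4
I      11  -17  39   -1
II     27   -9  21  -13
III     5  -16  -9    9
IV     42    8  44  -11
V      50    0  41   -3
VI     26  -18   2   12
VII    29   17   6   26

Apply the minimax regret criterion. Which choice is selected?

Column bests: S1=50, S2=17, S3=44, S4=26.
I regrets: 39, 34, 5, 27 → max 39
II regrets: 23, 26, 23, 39 → max 39
III regrets: 45, 33, 53, 17 → max 53
IV regrets: 8, 9, 0, 37 → max 37
V regrets: 0, 17, 3, 29 → max 29
VI regrets: 24, 35, 42, 14 → max 42
VII regrets: 21, 0, 38, 0 → max 38
Smallest max regret = 29 → V.

V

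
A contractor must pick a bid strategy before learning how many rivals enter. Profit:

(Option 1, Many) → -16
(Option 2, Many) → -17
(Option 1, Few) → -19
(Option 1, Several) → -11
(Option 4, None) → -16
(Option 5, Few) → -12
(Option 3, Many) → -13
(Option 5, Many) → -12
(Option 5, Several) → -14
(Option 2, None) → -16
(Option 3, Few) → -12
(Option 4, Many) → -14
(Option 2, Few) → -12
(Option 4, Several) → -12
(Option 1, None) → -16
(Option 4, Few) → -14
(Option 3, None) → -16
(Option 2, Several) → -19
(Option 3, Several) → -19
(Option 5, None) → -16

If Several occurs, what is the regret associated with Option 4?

1

Best payoff under Several is -11.
Regret = -11 − (-12) = 1.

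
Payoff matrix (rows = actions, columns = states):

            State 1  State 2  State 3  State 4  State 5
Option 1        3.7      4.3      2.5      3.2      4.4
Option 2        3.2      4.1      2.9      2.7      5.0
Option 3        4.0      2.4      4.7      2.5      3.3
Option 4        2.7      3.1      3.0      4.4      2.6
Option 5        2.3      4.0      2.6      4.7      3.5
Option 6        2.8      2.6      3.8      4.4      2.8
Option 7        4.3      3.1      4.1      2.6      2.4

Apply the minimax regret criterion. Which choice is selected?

Column bests: State 1=4.3, State 2=4.3, State 3=4.7, State 4=4.7, State 5=5.0.
Option 1 regrets: 0.6, 0.0, 2.2, 1.5, 0.6 → max 2.2
Option 2 regrets: 1.1, 0.2, 1.8, 2.0, 0.0 → max 2.0
Option 3 regrets: 0.3, 1.9, 0.0, 2.2, 1.7 → max 2.2
Option 4 regrets: 1.6, 1.2, 1.7, 0.3, 2.4 → max 2.4
Option 5 regrets: 2.0, 0.3, 2.1, 0.0, 1.5 → max 2.1
Option 6 regrets: 1.5, 1.7, 0.9, 0.3, 2.2 → max 2.2
Option 7 regrets: 0.0, 1.2, 0.6, 2.1, 2.6 → max 2.6
Smallest max regret = 2.0 → Option 2.

Option 2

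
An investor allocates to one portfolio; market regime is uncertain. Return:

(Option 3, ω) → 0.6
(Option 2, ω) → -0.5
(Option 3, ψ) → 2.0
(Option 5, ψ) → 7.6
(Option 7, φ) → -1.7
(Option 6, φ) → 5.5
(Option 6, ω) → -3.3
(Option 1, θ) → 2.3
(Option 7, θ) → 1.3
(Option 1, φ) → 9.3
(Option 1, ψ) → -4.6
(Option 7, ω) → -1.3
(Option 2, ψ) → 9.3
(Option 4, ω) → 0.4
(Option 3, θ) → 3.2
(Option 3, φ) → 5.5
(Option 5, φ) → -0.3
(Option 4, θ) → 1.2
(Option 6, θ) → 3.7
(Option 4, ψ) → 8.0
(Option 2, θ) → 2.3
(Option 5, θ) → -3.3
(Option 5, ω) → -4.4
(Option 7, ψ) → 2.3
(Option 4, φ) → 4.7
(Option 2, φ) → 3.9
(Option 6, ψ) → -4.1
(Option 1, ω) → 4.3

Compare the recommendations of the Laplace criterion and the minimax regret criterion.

Row averages: Option 1=2.825, Option 2=3.75, Option 3=2.825, Option 4=3.575, Option 5=-0.1, Option 6=0.45, Option 7=0.15
Highest average = 3.75 → Option 2.
Column bests: θ=3.7, φ=9.3, ψ=9.3, ω=4.3.
Option 1 regrets: 1.4, 0.0, 13.9, 0.0 → max 13.9
Option 2 regrets: 1.4, 5.4, 0.0, 4.8 → max 5.4
Option 3 regrets: 0.5, 3.8, 7.3, 3.7 → max 7.3
Option 4 regrets: 2.5, 4.6, 1.3, 3.9 → max 4.6
Option 5 regrets: 7.0, 9.6, 1.7, 8.7 → max 9.6
Option 6 regrets: 0.0, 3.8, 13.4, 7.6 → max 13.4
Option 7 regrets: 2.4, 11.0, 7.0, 5.6 → max 11.0
Smallest max regret = 4.6 → Option 4.

laplace → Option 2; minimax regret → Option 4 (disagree)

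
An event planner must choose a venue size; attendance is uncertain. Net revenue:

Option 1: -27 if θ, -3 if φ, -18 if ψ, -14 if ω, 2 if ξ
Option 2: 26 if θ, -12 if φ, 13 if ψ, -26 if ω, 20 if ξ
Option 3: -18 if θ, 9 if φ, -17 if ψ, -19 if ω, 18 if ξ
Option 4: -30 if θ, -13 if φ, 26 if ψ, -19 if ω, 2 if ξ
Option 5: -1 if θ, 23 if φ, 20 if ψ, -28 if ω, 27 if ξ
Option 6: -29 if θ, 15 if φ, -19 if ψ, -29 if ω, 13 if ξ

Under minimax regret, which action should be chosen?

Option 5

Column bests: θ=26, φ=23, ψ=26, ω=-14, ξ=27.
Option 1 regrets: 53, 26, 44, 0, 25 → max 53
Option 2 regrets: 0, 35, 13, 12, 7 → max 35
Option 3 regrets: 44, 14, 43, 5, 9 → max 44
Option 4 regrets: 56, 36, 0, 5, 25 → max 56
Option 5 regrets: 27, 0, 6, 14, 0 → max 27
Option 6 regrets: 55, 8, 45, 15, 14 → max 55
Smallest max regret = 27 → Option 5.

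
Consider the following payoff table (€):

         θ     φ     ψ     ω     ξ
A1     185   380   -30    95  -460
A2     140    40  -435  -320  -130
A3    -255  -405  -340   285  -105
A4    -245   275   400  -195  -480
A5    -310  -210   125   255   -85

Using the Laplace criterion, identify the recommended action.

Row averages: A1=34, A2=-141, A3=-164, A4=-49, A5=-45
Highest average = 34 → A1.

A1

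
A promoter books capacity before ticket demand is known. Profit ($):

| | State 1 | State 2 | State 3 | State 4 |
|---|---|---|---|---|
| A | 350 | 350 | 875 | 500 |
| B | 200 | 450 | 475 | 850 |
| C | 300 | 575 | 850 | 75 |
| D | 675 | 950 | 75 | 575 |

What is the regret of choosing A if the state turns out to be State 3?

Best payoff under State 3 is 875.
Regret = 875 − 875 = 0.

0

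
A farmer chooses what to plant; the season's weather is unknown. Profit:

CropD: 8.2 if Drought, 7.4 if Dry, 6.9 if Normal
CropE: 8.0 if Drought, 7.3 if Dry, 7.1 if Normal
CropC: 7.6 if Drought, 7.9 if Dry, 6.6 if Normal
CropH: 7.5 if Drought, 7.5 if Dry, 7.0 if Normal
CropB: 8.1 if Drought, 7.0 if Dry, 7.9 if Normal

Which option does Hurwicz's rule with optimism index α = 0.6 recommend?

CropD

CropD: 0.6·8.2 + 0.4·6.9 = 7.68
CropE: 0.6·8.0 + 0.4·7.1 = 7.64
CropC: 0.6·7.9 + 0.4·6.6 = 7.38
CropH: 0.6·7.5 + 0.4·7.0 = 7.3
CropB: 0.6·8.1 + 0.4·7.0 = 7.66
Highest Hurwicz score = 7.68 → CropD.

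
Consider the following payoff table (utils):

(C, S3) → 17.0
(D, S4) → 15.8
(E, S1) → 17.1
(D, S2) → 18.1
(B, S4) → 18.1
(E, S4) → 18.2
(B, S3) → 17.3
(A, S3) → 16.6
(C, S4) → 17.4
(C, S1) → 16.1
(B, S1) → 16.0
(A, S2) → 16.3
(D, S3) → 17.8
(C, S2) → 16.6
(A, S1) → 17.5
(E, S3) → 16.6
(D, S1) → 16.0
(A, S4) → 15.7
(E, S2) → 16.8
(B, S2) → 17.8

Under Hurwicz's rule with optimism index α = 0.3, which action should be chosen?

E

A: 0.3·17.5 + 0.7·15.7 = 16.24
B: 0.3·18.1 + 0.7·16.0 = 16.63
C: 0.3·17.4 + 0.7·16.1 = 16.49
D: 0.3·18.1 + 0.7·15.8 = 16.49
E: 0.3·18.2 + 0.7·16.6 = 17.08
Highest Hurwicz score = 17.08 → E.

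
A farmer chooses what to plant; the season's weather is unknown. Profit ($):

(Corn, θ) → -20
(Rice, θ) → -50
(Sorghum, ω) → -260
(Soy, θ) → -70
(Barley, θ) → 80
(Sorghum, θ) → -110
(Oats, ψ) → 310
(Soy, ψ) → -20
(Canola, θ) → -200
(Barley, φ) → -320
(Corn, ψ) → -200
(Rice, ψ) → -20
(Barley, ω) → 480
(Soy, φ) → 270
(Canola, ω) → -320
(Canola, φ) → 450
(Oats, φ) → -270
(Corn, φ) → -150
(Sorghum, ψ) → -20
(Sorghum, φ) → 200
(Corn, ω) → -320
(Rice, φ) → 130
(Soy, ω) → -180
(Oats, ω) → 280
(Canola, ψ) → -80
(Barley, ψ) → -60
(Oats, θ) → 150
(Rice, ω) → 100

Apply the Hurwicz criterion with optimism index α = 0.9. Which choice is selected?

Barley

Corn: 0.9·(-20) + 0.1·(-320) = -50
Soy: 0.9·270 + 0.1·(-180) = 225
Barley: 0.9·480 + 0.1·(-320) = 400
Canola: 0.9·450 + 0.1·(-320) = 373
Sorghum: 0.9·200 + 0.1·(-260) = 154
Oats: 0.9·310 + 0.1·(-270) = 252
Rice: 0.9·130 + 0.1·(-50) = 112
Highest Hurwicz score = 400 → Barley.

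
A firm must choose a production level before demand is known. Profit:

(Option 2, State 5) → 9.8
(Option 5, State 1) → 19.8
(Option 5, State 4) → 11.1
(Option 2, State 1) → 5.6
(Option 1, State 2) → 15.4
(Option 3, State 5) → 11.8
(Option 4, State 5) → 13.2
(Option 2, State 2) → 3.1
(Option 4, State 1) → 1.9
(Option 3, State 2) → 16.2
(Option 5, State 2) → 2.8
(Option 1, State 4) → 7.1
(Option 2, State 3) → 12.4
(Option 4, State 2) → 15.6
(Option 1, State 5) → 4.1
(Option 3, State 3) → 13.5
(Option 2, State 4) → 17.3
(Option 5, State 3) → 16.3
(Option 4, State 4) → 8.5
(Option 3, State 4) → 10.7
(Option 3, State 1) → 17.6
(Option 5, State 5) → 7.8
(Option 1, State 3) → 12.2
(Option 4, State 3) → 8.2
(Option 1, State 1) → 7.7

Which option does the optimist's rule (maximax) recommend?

Row maxima: Option 1=15.4, Option 2=17.3, Option 3=17.6, Option 4=15.6, Option 5=19.8
Best best-case = 19.8 → Option 5.

Option 5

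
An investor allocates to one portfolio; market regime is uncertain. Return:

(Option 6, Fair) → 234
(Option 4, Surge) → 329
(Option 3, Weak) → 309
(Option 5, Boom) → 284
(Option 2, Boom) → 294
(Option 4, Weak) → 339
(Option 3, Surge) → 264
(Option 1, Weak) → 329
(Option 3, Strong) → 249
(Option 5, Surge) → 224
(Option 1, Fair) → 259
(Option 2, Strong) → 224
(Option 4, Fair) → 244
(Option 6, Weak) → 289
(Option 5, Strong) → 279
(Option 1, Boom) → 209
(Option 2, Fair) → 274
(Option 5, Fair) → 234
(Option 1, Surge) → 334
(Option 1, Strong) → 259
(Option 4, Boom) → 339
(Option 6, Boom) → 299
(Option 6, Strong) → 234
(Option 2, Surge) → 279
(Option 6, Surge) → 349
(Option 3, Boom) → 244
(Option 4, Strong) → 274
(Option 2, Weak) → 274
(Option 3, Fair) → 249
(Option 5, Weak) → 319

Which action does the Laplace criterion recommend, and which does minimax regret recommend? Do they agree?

laplace → Option 4; minimax regret → Option 4 (agree)

Row averages: Option 1=278, Option 2=269, Option 3=263, Option 4=305, Option 5=268, Option 6=281
Highest average = 305 → Option 4.
Column bests: Weak=339, Fair=274, Strong=279, Boom=339, Surge=349.
Option 1 regrets: 10, 15, 20, 130, 15 → max 130
Option 2 regrets: 65, 0, 55, 45, 70 → max 70
Option 3 regrets: 30, 25, 30, 95, 85 → max 95
Option 4 regrets: 0, 30, 5, 0, 20 → max 30
Option 5 regrets: 20, 40, 0, 55, 125 → max 125
Option 6 regrets: 50, 40, 45, 40, 0 → max 50
Smallest max regret = 30 → Option 4.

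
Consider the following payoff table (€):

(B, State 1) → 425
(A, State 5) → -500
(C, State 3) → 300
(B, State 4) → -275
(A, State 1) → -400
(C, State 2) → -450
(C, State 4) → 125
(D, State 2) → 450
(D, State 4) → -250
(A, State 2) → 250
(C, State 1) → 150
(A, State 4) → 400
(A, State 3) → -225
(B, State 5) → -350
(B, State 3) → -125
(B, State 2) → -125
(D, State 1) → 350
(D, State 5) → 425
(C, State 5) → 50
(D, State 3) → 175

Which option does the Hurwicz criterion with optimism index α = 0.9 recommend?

D

A: 0.9·400 + 0.1·(-500) = 310
B: 0.9·425 + 0.1·(-350) = 347.5
C: 0.9·300 + 0.1·(-450) = 225
D: 0.9·450 + 0.1·(-250) = 380
Highest Hurwicz score = 380 → D.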